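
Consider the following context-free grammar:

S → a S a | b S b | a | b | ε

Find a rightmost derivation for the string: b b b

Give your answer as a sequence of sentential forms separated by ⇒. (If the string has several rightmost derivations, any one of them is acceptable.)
Start with S.
Step 1: the rightmost non-terminal is S; apply S → b S b:  b S b
Step 2: the rightmost non-terminal is S; apply S → b:  b b b

Final answer: S ⇒ b S b ⇒ b b b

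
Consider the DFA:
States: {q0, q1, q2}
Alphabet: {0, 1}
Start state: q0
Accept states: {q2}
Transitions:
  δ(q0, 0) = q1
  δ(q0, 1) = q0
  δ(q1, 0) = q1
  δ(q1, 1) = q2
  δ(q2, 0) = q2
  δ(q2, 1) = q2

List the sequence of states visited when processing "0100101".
Starting at q0
Read '0': q0 -> q1
Read '1': q1 -> q2
Read '0': q2 -> q2
Read '0': q2 -> q2
Read '1': q2 -> q2
Read '0': q2 -> q2
Read '1': q2 -> q2

Final answer: q0 -> q1 -> q2 -> q2 -> q2 -> q2 -> q2 -> q2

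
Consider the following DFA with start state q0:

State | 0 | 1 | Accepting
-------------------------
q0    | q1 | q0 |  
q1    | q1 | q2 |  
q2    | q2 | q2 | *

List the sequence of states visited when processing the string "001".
q0 → q1 → q1 → q2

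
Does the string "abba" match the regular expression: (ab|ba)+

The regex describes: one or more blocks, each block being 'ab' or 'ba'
Yes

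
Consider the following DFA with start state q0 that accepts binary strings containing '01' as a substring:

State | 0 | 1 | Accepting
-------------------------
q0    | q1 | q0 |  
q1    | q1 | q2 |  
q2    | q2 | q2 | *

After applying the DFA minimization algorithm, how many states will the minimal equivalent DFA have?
All 3 states are reachable from q0, so none can be removed as unreachable.
Table-filling: first mark every (accepting, non-accepting) pair as distinguishable (accepting: {q2}; non-accepting: {q0, q1}).
Round 1: (q0, q1) on '1' go to q0 and q2, already distinguishable → mark.
Every pair of states is distinguishable, so the DFA is already minimal.
Equivalence classes: {q0}, {q1}, {q2} → 3 states.

Final answer: 3 states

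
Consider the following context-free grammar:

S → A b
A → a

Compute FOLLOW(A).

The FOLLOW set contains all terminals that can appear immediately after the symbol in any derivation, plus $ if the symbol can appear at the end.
A occurs only in S → A b, where it is immediately followed by the terminal b. So FOLLOW(A) = {b}.

Final answer: {b}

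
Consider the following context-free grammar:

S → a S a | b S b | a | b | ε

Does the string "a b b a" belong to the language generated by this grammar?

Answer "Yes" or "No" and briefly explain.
A derivation exists: S ⇒ a S a ⇒ a b S b a ⇒ a b b a (using S → a S a, S → b S b, then S → ε).

Final answer: Yes - a valid derivation exists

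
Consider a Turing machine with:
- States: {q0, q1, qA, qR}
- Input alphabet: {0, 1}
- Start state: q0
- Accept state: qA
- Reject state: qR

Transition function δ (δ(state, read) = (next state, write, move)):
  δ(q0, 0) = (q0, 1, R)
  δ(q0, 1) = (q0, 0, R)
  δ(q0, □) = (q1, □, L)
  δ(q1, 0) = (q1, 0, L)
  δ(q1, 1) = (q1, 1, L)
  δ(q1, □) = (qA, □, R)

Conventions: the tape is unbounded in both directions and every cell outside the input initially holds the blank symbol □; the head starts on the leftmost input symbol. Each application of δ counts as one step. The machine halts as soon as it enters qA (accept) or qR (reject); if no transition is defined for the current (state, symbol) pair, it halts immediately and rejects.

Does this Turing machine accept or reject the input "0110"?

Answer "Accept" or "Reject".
Step 0: [q0]0110 (head at position 0)
Step 1: δ(q0, 0) = (q0, 1, R)  ⊢  1[q0]110 (head at position 1)
Step 2: δ(q0, 1) = (q0, 0, R)  ⊢  10[q0]10 (head at position 2)
Step 3: δ(q0, 1) = (q0, 0, R)  ⊢  100[q0]0 (head at position 3)
Step 4: δ(q0, 0) = (q0, 1, R)  ⊢  1001[q0]□ (head at position 4)
Step 5: δ(q0, □) = (q1, □, L)  ⊢  100[q1]1□ (head at position 3)
Step 6: δ(q1, 1) = (q1, 1, L)  ⊢  10[q1]01□ (head at position 2)
Step 7: δ(q1, 0) = (q1, 0, L)  ⊢  1[q1]001□ (head at position 1)
Step 8: δ(q1, 0) = (q1, 0, L)  ⊢  [q1]1001□ (head at position 0)
Step 9: δ(q1, 1) = (q1, 1, L)  ⊢  [q1]□1001□ (head at position -1)
Step 10: δ(q1, □) = (qA, □, R)  ⊢  □[qA]1001□ (head at position 0)
The machine is in qA, so it halts and accepts.

Final answer: Accept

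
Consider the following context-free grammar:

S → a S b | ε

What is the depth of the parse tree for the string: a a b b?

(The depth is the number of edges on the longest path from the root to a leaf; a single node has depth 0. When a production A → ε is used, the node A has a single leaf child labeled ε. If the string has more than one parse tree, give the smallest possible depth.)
The only parse tree applies S → a S b 2 times (once per matching a…b pair) and then S → ε.
The S nodes sit at depths 0, 1, …, 2; the innermost S (depth 2) has the single child ε at depth 3.
The terminal leaves a, b are at depths 1..2, so the longest root-to-leaf path is S → S → … → S → ε with 3 edges.
Depth = 3.

Final answer: 3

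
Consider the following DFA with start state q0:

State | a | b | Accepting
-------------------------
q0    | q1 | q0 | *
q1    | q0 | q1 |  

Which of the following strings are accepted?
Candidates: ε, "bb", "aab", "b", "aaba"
ε: q0; q0 is accepting → accepted
"bb": q0 → q0 → q0; q0 is accepting → accepted
"aab": q0 → q1 → q0 → q0; q0 is accepting → accepted
"b": q0 → q0; q0 is accepting → accepted
"aaba": q0 → q1 → q0 → q0 → q1; q1 is not accepting → rejected

Final answer: ε, "bb", "aab", "b"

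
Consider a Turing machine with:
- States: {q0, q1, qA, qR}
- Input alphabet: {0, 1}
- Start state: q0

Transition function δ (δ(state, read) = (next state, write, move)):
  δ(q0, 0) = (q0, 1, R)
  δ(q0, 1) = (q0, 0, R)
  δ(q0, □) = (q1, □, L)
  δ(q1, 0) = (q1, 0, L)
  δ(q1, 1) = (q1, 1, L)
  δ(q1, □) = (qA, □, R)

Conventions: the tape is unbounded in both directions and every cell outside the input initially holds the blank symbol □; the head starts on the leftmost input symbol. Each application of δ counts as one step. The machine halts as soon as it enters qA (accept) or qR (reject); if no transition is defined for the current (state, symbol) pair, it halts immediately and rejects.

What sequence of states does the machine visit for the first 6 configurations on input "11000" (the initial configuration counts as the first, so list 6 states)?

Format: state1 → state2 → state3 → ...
Step 0: [q0]11000 (head at position 0)
Step 1: δ(q0, 1) = (q0, 0, R)  ⊢  0[q0]1000 (head at position 1)
Step 2: δ(q0, 1) = (q0, 0, R)  ⊢  00[q0]000 (head at position 2)
Step 3: δ(q0, 0) = (q0, 1, R)  ⊢  001[q0]00 (head at position 3)
Step 4: δ(q0, 0) = (q0, 1, R)  ⊢  0011[q0]0 (head at position 4)
Step 5: δ(q0, 0) = (q0, 1, R)  ⊢  00111[q0]□ (head at position 5)
Reading off the states of these 6 configurations: q0 → q0 → q0 → q0 → q0 → q0

Final answer: q0 → q0 → q0 → q0 → q0 → q0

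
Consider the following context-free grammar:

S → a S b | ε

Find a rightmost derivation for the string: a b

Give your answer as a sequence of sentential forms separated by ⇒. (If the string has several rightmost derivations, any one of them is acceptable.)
Start with S.
Step 1: the rightmost non-terminal is S; apply S → a S b:  a S b
Step 2: the rightmost non-terminal is S; apply S → ε:  a b

Final answer: S ⇒ a S b ⇒ a b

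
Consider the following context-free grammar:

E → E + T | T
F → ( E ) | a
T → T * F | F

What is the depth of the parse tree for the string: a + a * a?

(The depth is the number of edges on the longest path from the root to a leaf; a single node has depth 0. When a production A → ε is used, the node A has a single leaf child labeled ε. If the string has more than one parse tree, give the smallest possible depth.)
The grammar is unambiguous; the parse tree of a + a * a is:
E → E + T at the root (depth 0).
  Left E (depth 1) → T (2) → F (3) → a (4).
  Right T (depth 1) → T * F; that T (2) → F (3) → a (4); F (2) → a (3).
The longest root-to-leaf paths have 4 edges.
Depth = 4.

Final answer: 4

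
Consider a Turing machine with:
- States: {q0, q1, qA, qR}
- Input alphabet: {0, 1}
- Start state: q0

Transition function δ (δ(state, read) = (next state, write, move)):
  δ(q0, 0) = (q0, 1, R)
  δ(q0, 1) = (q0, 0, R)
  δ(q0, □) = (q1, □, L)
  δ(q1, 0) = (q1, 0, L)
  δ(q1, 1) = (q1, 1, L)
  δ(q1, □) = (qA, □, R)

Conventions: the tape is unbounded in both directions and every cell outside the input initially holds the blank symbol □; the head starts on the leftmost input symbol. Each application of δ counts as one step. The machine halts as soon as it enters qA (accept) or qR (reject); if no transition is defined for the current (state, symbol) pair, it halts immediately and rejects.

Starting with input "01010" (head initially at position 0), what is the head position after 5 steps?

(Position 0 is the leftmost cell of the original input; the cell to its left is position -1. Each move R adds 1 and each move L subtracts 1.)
Step 0: [q0]01010 (head at position 0)
Step 1: δ(q0, 0) = (q0, 1, R)  ⊢  1[q0]1010 (head at position 1)
Step 2: δ(q0, 1) = (q0, 0, R)  ⊢  10[q0]010 (head at position 2)
Step 3: δ(q0, 0) = (q0, 1, R)  ⊢  101[q0]10 (head at position 3)
Step 4: δ(q0, 1) = (q0, 0, R)  ⊢  1010[q0]0 (head at position 4)
Step 5: δ(q0, 0) = (q0, 1, R)  ⊢  10101[q0]□ (head at position 5)
Head position after 5 steps: 5

Final answer: Position 5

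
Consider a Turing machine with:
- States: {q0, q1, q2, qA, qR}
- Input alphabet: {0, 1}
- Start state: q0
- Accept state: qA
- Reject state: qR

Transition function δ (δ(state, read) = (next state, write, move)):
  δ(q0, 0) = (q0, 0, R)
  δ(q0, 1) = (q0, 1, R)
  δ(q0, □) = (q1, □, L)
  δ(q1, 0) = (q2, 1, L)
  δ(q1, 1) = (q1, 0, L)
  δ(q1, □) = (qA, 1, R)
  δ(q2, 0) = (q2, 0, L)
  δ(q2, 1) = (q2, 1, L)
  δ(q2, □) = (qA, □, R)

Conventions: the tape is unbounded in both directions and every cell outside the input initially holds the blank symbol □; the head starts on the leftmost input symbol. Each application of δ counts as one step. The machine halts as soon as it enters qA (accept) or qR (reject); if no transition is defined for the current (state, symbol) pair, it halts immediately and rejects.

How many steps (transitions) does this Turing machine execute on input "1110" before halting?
Step 0: [q0]1110 (head at position 0)
Step 1: δ(q0, 1) = (q0, 1, R)  ⊢  1[q0]110 (head at position 1)
Step 2: δ(q0, 1) = (q0, 1, R)  ⊢  11[q0]10 (head at position 2)
Step 3: δ(q0, 1) = (q0, 1, R)  ⊢  111[q0]0 (head at position 3)
Step 4: δ(q0, 0) = (q0, 0, R)  ⊢  1110[q0]□ (head at position 4)
Step 5: δ(q0, □) = (q1, □, L)  ⊢  111[q1]0□ (head at position 3)
Step 6: δ(q1, 0) = (q2, 1, L)  ⊢  11[q2]11□ (head at position 2)
Step 7: δ(q2, 1) = (q2, 1, L)  ⊢  1[q2]111□ (head at position 1)
Step 8: δ(q2, 1) = (q2, 1, L)  ⊢  [q2]1111□ (head at position 0)
Step 9: δ(q2, 1) = (q2, 1, L)  ⊢  [q2]□1111□ (head at position -1)
Step 10: δ(q2, □) = (qA, □, R)  ⊢  □[qA]1111□ (head at position 0)
The machine is in qA, so it halts and accepts.
Number of transitions executed: 10.

Final answer: 10 steps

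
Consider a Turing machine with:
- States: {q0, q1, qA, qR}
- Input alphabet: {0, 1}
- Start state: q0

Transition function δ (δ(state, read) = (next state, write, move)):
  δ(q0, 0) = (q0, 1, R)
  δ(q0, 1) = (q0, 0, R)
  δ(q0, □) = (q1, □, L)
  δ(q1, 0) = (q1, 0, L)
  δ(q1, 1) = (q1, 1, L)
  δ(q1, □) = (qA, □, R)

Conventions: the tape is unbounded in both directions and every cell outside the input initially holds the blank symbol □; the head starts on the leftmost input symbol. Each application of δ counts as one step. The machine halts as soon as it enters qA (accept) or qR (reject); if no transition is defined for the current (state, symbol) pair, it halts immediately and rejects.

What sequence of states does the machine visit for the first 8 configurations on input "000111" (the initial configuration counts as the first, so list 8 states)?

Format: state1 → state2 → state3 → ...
Step 0: [q0]000111 (head at position 0)
Step 1: δ(q0, 0) = (q0, 1, R)  ⊢  1[q0]00111 (head at position 1)
Step 2: δ(q0, 0) = (q0, 1, R)  ⊢  11[q0]0111 (head at position 2)
Step 3: δ(q0, 0) = (q0, 1, R)  ⊢  111[q0]111 (head at position 3)
Step 4: δ(q0, 1) = (q0, 0, R)  ⊢  1110[q0]11 (head at position 4)
Step 5: δ(q0, 1) = (q0, 0, R)  ⊢  11100[q0]1 (head at position 5)
Step 6: δ(q0, 1) = (q0, 0, R)  ⊢  111000[q0]□ (head at position 6)
Step 7: δ(q0, □) = (q1, □, L)  ⊢  11100[q1]0□ (head at position 5)
Reading off the states of these 8 configurations: q0 → q0 → q0 → q0 → q0 → q0 → q0 → q1

Final answer: q0 → q0 → q0 → q0 → q0 → q0 → q0 → q1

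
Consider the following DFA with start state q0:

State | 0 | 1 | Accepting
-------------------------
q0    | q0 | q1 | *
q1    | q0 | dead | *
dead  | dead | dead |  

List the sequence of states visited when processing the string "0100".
q0 → q0 → q1 → q0 → q0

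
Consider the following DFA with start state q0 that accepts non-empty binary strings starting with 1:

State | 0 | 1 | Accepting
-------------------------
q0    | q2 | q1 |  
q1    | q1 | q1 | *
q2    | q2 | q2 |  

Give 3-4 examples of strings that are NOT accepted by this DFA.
Any strings that end in a non-accepting state work; for example:
"000": q0 → q2 → q2 → q2; q2 is not accepting → rejected
"0011": q0 → q2 → q2 → q2 → q2; q2 is not accepting → rejected
"0101": q0 → q2 → q2 → q2 → q2; q2 is not accepting → rejected
"0111": q0 → q2 → q2 → q2 → q2; q2 is not accepting → rejected

Final answer: "000", "0011", "0101", "0111"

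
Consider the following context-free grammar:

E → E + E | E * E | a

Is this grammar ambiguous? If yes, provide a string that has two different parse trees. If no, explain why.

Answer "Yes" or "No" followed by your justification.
Two different leftmost derivations of a + a * a:
  (1) E ⇒ E + E ⇒ a + E ⇒ a + E * E ⇒ a + a * E ⇒ a + a * a   (tree groups a + (a * a))
  (2) E ⇒ E * E ⇒ E + E * E ⇒ a + E * E ⇒ a + a * E ⇒ a + a * a   (tree groups (a + a) * a)
Two distinct leftmost derivations = two distinct parse trees, so the grammar is ambiguous.

Final answer: Yes - the string 'a + a * a' has two distinct leftmost derivations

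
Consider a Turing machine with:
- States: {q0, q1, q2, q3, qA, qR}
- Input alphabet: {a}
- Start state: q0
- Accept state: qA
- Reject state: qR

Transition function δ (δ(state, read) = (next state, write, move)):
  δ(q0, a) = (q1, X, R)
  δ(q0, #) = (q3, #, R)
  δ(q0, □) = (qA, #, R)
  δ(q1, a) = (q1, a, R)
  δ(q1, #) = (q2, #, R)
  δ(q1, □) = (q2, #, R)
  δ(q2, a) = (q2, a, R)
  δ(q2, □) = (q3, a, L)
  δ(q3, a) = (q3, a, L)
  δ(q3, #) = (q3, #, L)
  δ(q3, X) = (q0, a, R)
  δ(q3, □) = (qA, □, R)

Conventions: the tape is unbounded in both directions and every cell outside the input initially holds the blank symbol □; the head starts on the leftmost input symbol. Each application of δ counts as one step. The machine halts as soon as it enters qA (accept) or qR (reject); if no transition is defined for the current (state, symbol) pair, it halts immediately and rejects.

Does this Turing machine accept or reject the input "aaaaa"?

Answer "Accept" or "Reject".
Trace (configuration after each step, as tape_left[state]tape_right with head position):
Step 0: [q0]aaaaa (head at position 0)
Step 1: X[q1]aaaa (head 1)
Step 2: Xa[q1]aaa (head 2)
Step 3: Xaa[q1]aa (head 3)
Step 4: Xaaa[q1]a (head 4)
Step 5: Xaaaa[q1]□ (head 5)
Step 6: Xaaaa#[q2]□ (head 6)
Step 7: Xaaaa[q3]#a (head 5)
Step 8: Xaaa[q3]a#a (head 4)
Step 9: Xaa[q3]aa#a (head 3)
Step 10: Xa[q3]aaa#a (head 2)
Step 11: X[q3]aaaa#a (head 1)
Step 12: [q3]Xaaaa#a (head 0)
Step 13: a[q0]aaaa#a (head 1)
Step 14: aX[q1]aaa#a (head 2)
Step 15: aXa[q1]aa#a (head 3)
Step 16: aXaa[q1]a#a (head 4)
Step 17: aXaaa[q1]#a (head 5)
Step 18: aXaaa#[q2]a (head 6)
Step 19: aXaaa#a[q2]□ (head 7)
Step 20: aXaaa#[q3]aa (head 6)
Step 21: aXaaa[q3]#aa (head 5)
Step 22: aXaa[q3]a#aa (head 4)
Step 23: aXa[q3]aa#aa (head 3)
Step 24: aX[q3]aaa#aa (head 2)
Step 25: a[q3]Xaaa#aa (head 1)
Step 26: aa[q0]aaa#aa (head 2)
Step 27: aaX[q1]aa#aa (head 3)
Step 28: aaXa[q1]a#aa (head 4)
Step 29: aaXaa[q1]#aa (head 5)
Step 30: aaXaa#[q2]aa (head 6)
Step 31: aaXaa#a[q2]a (head 7)
Step 32: aaXaa#aa[q2]□ (head 8)
Step 33: aaXaa#a[q3]aa (head 7)
Step 34: aaXaa#[q3]aaa (head 6)
Step 35: aaXaa[q3]#aaa (head 5)
Step 36: aaXa[q3]a#aaa (head 4)
Step 37: aaX[q3]aa#aaa (head 3)
Step 38: aa[q3]Xaa#aaa (head 2)
Step 39: aaa[q0]aa#aaa (head 3)
Step 40: aaaX[q1]a#aaa (head 4)
Step 41: aaaXa[q1]#aaa (head 5)
Step 42: aaaXa#[q2]aaa (head 6)
Step 43: aaaXa#a[q2]aa (head 7)
Step 44: aaaXa#aa[q2]a (head 8)
Step 45: aaaXa#aaa[q2]□ (head 9)
Step 46: aaaXa#aa[q3]aa (head 8)
Step 47: aaaXa#a[q3]aaa (head 7)
Step 48: aaaXa#[q3]aaaa (head 6)
Step 49: aaaXa[q3]#aaaa (head 5)
Step 50: aaaX[q3]a#aaaa (head 4)
Step 51: aaa[q3]Xa#aaaa (head 3)
Step 52: aaaa[q0]a#aaaa (head 4)
Step 53: aaaaX[q1]#aaaa (head 5)
Step 54: aaaaX#[q2]aaaa (head 6)
Step 55: aaaaX#a[q2]aaa (head 7)
Step 56: aaaaX#aa[q2]aa (head 8)
Step 57: aaaaX#aaa[q2]a (head 9)
Step 58: aaaaX#aaaa[q2]□ (head 10)
Step 59: aaaaX#aaa[q3]aa (head 9)
Step 60: aaaaX#aa[q3]aaa (head 8)
Step 61: aaaaX#a[q3]aaaa (head 7)
Step 62: aaaaX#[q3]aaaaa (head 6)
Step 63: aaaaX[q3]#aaaaa (head 5)
Step 64: aaaa[q3]X#aaaaa (head 4)
Step 65: aaaaa[q0]#aaaaa (head 5)
Step 66: aaaaa#[q3]aaaaa (head 6)
Step 67: aaaaa[q3]#aaaaa (head 5)
Step 68: aaaa[q3]a#aaaaa (head 4)
Step 69: aaa[q3]aa#aaaaa (head 3)
Step 70: aa[q3]aaa#aaaaa (head 2)
Step 71: a[q3]aaaa#aaaaa (head 1)
Step 72: [q3]aaaaa#aaaaa (head 0)
Step 73: [q3]□aaaaa#aaaaa (head -1)
Step 74: □[qA]aaaaa#aaaaa (head 0)
The machine is in qA, so it halts and accepts.

Final answer: Accept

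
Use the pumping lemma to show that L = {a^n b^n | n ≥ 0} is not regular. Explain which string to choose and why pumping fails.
Language: L = {a^n b^n | n ≥ 0} (equal numbers of a's followed by b's)
Step 1: Assume for contradiction that L is regular, with pumping length p.
Step 2: Choose s = a^p b^p. Then s ∈ L (it has p a's followed by p b's) and |s| ≥ p.
Step 3: Consider any decomposition s = xyz with |xy| ≤ p and |y| > 0. Since |xy| ≤ p and the first p symbols of s are all a's, y = a^k for some k with 1 ≤ k ≤ p.
Step 4: Pumping up (i = 2): xy²z = a^(p+k) b^p, which has more a's than b's, so xy²z ∉ L.
This contradicts the pumping lemma, so L is not regular.

Final answer: Choose s = a^p b^p. Since |xy| ≤ p, y = a^k with k ≥ 1. Then xy²z = a^(p+k) b^p ∉ L.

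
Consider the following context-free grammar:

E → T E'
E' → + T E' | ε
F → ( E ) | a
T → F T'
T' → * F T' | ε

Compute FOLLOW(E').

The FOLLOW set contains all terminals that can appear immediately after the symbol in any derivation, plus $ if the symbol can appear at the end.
Useful FIRST sets: FIRST(E') = {+, ε}, FIRST(T') = {*, ε} (both E' and T' are nullable).
FOLLOW(E): E is the start symbol → $; E appears in F → ( E ) followed by ')' → FOLLOW(E) = {), $}.
FOLLOW(E'): E' appears at the right end of E → T E' and of E' → + T E', so FOLLOW(E') ⊇ FOLLOW(E) (the second occurrence adds nothing new). FOLLOW(E') = {), $}.

Final answer: {$, )}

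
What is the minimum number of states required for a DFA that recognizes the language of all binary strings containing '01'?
Language: binary strings containing '01'
Lower bound (Myhill–Nerode): the prefixes ε, 0, 01 are pairwise distinguishable:
  ε vs 01: suffix ε distinguishes them (ε is rejected, 01 is accepted)
  0 vs 01: suffix ε distinguishes them (0 is rejected, 01 is accepted)
  ε vs 0: suffix 1 distinguishes them (ε·1 = 1 is rejected, 0·1 = 01 is accepted)
So any DFA needs at least 3 states.
Upper bound: a DFA with 3 states exists (one state per class above: 'no progress', 'last symbol 0', and 'seen 01' (accepting sink)).
Minimum states: 3

Final answer: 3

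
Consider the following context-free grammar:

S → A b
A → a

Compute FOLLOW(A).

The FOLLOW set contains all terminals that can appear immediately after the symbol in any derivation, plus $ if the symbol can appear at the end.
A occurs only in S → A b, where it is immediately followed by the terminal b. So FOLLOW(A) = {b}.

Final answer: {b}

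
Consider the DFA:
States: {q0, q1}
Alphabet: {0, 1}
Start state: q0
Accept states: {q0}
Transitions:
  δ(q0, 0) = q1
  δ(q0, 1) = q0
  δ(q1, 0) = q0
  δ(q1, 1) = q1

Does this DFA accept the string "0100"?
Processing string "0100":
  q0 --0--> q1
  q1 --1--> q1
  q1 --0--> q0
  q0 --0--> q1
Final state: q1
Accept states: {q0}
q1 is not an accept state, so the string is rejected.

Final answer: No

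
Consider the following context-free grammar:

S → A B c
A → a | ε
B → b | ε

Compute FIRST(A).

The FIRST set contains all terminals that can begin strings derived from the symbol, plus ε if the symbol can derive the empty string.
A → a contributes a; A → ε makes A nullable, contributing ε. FIRST(A) = {a, ε}.

Final answer: {a, ε}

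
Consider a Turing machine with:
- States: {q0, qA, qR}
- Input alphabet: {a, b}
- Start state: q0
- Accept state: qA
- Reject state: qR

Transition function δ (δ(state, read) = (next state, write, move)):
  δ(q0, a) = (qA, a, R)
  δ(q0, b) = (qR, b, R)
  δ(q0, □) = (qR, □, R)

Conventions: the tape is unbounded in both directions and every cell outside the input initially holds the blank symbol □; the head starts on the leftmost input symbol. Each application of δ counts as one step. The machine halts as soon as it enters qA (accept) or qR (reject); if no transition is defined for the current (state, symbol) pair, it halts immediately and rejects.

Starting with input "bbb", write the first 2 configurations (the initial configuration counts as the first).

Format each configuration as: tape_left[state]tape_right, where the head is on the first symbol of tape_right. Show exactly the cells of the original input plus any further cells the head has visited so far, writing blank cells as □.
Step 0: [q0]bbb (head at position 0)
Step 1: δ(q0, b) = (qR, b, R)  ⊢  b[qR]bb (head at position 1)

Final answer: [q0]bbb ⊢ b[qR]bb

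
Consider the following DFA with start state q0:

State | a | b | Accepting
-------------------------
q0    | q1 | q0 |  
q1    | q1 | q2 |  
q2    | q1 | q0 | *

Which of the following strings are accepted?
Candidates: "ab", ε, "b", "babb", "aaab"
"ab": q0 → q1 → q2; q2 is accepting → accepted
ε: q0; q0 is not accepting → rejected
"b": q0 → q0; q0 is not accepting → rejected
"babb": q0 → q0 → q1 → q2 → q0; q0 is not accepting → rejected
"aaab": q0 → q1 → q1 → q1 → q2; q2 is accepting → accepted

Final answer: "ab", "aaab"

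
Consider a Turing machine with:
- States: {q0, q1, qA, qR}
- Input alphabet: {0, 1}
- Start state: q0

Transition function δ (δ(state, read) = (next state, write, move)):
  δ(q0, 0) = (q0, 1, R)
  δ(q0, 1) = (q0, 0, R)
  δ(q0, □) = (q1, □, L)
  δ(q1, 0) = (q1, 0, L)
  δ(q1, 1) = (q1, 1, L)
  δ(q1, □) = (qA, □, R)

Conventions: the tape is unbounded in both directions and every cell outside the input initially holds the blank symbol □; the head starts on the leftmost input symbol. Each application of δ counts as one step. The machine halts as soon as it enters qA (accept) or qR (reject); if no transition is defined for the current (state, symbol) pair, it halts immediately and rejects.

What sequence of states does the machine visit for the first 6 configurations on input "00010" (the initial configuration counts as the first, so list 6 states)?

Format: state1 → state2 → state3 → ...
Step 0: [q0]00010 (head at position 0)
Step 1: δ(q0, 0) = (q0, 1, R)  ⊢  1[q0]0010 (head at position 1)
Step 2: δ(q0, 0) = (q0, 1, R)  ⊢  11[q0]010 (head at position 2)
Step 3: δ(q0, 0) = (q0, 1, R)  ⊢  111[q0]10 (head at position 3)
Step 4: δ(q0, 1) = (q0, 0, R)  ⊢  1110[q0]0 (head at position 4)
Step 5: δ(q0, 0) = (q0, 1, R)  ⊢  11101[q0]□ (head at position 5)
Reading off the states of these 6 configurations: q0 → q0 → q0 → q0 → q0 → q0

Final answer: q0 → q0 → q0 → q0 → q0 → q0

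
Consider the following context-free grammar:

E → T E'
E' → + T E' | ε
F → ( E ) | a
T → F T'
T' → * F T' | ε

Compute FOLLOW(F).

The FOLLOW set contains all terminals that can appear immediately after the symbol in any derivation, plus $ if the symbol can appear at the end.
Useful FIRST sets: FIRST(E') = {+, ε}, FIRST(T') = {*, ε} (both E' and T' are nullable).
FOLLOW(E): E is the start symbol → $; E appears in F → ( E ) followed by ')' → FOLLOW(E) = {), $}.
FOLLOW(E'): E' appears at the right end of E → T E' and of E' → + T E', so FOLLOW(E') ⊇ FOLLOW(E) (the second occurrence adds nothing new). FOLLOW(E') = {), $}.
FOLLOW(T): in E → T E' and E' → + T E', T is followed by E': add FIRST(E') minus ε = {+}; since E' is nullable, also add FOLLOW(E) and FOLLOW(E') = {), $}. FOLLOW(T) = {+, ), $}.
FOLLOW(T'): T' appears at the right end of T → F T' and of T' → * F T', so FOLLOW(T') = FOLLOW(T) = {+, ), $}.
FOLLOW(F): in T → F T' and T' → * F T', F is followed by T': add FIRST(T') minus ε = {*}; since T' is nullable, also add FOLLOW(T) and FOLLOW(T') = {+, ), $}. FOLLOW(F) = {*, +, ), $}.

Final answer: {$, ), *, +}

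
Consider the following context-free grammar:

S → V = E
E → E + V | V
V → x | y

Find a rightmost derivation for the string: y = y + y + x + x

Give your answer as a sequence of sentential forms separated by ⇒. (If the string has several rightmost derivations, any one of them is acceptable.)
Start with S.
Step 1: the rightmost non-terminal is S; apply S → V = E:  V = E
Step 2: the rightmost non-terminal is E; apply E → E + V:  V = E + V
Step 3: the rightmost non-terminal is V; apply V → x:  V = E + x
Step 4: the rightmost non-terminal is E; apply E → E + V:  V = E + V + x
Step 5: the rightmost non-terminal is V; apply V → x:  V = E + x + x
Step 6: the rightmost non-terminal is E; apply E → E + V:  V = E + V + x + x
Step 7: the rightmost non-terminal is V; apply V → y:  V = E + y + x + x
Step 8: the rightmost non-terminal is E; apply E → V:  V = V + y + x + x
Step 9: the rightmost non-terminal is V; apply V → y:  V = y + y + x + x
Step 10: the rightmost non-terminal is V; apply V → y:  y = y + y + x + x

Final answer: S ⇒ V = E ⇒ V = E + V ⇒ V = E + x ⇒ V = E + V + x ⇒ V = E + x + x ⇒ V = E + V + x + x ⇒ V = E + y + x + x ⇒ V = V + y + x + x ⇒ V = y + y + x + x ⇒ y = y + y + x + x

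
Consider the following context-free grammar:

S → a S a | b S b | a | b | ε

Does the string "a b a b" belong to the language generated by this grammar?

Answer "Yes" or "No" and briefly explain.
Every production places the same symbol at both ends (or yields a single symbol / ε), so every derived string is a palindrome. a b a b reversed is b a b a ≠ a b a b, so it is not a palindrome and cannot be derived (already the first step fails: the string starts with a but ends with b, so neither S → a S a nor S → b S b fits).

Final answer: No - no valid derivation exists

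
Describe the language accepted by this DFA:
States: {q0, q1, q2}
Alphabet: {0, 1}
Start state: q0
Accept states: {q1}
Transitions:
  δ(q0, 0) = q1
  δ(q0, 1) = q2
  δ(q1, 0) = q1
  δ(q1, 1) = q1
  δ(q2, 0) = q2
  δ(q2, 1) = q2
Analyzing the DFA structure:
Start state: q0
Accept states: {q1}
Interpreting what each state remembers (checking against the transitions):
  q0: nothing has been read yet
  q1: the first symbol was 0
  q2: the first symbol was 1 (trap state)
  δ(q0, 0): in q0 (nothing has been read yet), after reading 0 we have: the first symbol was 0 → q1
  δ(q0, 1): in q0 (nothing has been read yet), after reading 1 we have: the first symbol was 1 (trap state) → q2
  δ(q1, 0): in q1 (the first symbol was 0), after reading 0 we have: the first symbol was 0 → q1
  δ(q1, 1): in q1 (the first symbol was 0), after reading 1 we have: the first symbol was 0 → q1
  δ(q2, 0): in q2 (the first symbol was 1 (trap state)), after reading 0 we have: the first symbol was 1 (trap state) → q2
  δ(q2, 1): in q2 (the first symbol was 1 (trap state)), after reading 1 we have: the first symbol was 1 (trap state) → q2
A string is accepted iff it ends in {q1}, i.e. the first symbol was 0.
Language: All binary strings starting with 0

Final answer: All binary strings starting with 0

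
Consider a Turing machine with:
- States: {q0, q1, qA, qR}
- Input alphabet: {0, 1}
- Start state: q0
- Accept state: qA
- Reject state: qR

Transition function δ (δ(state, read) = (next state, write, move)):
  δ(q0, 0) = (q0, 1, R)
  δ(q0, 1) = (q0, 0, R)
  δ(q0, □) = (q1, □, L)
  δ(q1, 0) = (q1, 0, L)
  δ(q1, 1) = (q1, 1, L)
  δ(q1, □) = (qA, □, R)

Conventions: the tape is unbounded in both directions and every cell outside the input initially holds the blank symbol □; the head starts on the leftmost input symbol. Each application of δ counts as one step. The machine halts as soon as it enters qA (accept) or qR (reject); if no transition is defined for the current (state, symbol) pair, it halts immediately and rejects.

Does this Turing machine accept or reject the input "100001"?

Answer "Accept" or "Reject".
Step 0: [q0]100001 (head at position 0)
Step 1: δ(q0, 1) = (q0, 0, R)  ⊢  0[q0]00001 (head at position 1)
Step 2: δ(q0, 0) = (q0, 1, R)  ⊢  01[q0]0001 (head at position 2)
Step 3: δ(q0, 0) = (q0, 1, R)  ⊢  011[q0]001 (head at position 3)
Step 4: δ(q0, 0) = (q0, 1, R)  ⊢  0111[q0]01 (head at position 4)
Step 5: δ(q0, 0) = (q0, 1, R)  ⊢  01111[q0]1 (head at position 5)
Step 6: δ(q0, 1) = (q0, 0, R)  ⊢  011110[q0]□ (head at position 6)
Step 7: δ(q0, □) = (q1, □, L)  ⊢  01111[q1]0□ (head at position 5)
Step 8: δ(q1, 0) = (q1, 0, L)  ⊢  0111[q1]10□ (head at position 4)
Step 9: δ(q1, 1) = (q1, 1, L)  ⊢  011[q1]110□ (head at position 3)
Step 10: δ(q1, 1) = (q1, 1, L)  ⊢  01[q1]1110□ (head at position 2)
Step 11: δ(q1, 1) = (q1, 1, L)  ⊢  0[q1]11110□ (head at position 1)
Step 12: δ(q1, 1) = (q1, 1, L)  ⊢  [q1]011110□ (head at position 0)
Step 13: δ(q1, 0) = (q1, 0, L)  ⊢  [q1]□011110□ (head at position -1)
Step 14: δ(q1, □) = (qA, □, R)  ⊢  □[qA]011110□ (head at position 0)
The machine is in qA, so it halts and accepts.

Final answer: Accept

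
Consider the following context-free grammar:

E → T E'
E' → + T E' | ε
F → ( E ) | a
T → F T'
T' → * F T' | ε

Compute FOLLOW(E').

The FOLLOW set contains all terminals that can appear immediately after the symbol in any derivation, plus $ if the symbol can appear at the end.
Useful FIRST sets: FIRST(E') = {+, ε}, FIRST(T') = {*, ε} (both E' and T' are nullable).
FOLLOW(E): E is the start symbol → $; E appears in F → ( E ) followed by ')' → FOLLOW(E) = {), $}.
FOLLOW(E'): E' appears at the right end of E → T E' and of E' → + T E', so FOLLOW(E') ⊇ FOLLOW(E) (the second occurrence adds nothing new). FOLLOW(E') = {), $}.

Final answer: {$, )}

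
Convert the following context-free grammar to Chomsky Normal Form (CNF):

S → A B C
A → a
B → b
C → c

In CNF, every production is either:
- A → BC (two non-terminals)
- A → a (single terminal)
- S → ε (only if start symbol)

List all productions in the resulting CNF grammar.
The grammar has no ε-productions or unit productions to eliminate.
A → a is already in CNF (single terminal) – keep it.
B → b is already in CNF (single terminal) – keep it.
C → c is already in CNF (single terminal) – keep it.
S → A B C has 3 symbols on the right: break it into binary productions S → A X0, X0 → B C.
Resulting CNF grammar (5 productions): A → a; B → b; C → c; S → A X0; X0 → B C

Final answer: A → a; B → b; C → c; S → A X0; X0 → B C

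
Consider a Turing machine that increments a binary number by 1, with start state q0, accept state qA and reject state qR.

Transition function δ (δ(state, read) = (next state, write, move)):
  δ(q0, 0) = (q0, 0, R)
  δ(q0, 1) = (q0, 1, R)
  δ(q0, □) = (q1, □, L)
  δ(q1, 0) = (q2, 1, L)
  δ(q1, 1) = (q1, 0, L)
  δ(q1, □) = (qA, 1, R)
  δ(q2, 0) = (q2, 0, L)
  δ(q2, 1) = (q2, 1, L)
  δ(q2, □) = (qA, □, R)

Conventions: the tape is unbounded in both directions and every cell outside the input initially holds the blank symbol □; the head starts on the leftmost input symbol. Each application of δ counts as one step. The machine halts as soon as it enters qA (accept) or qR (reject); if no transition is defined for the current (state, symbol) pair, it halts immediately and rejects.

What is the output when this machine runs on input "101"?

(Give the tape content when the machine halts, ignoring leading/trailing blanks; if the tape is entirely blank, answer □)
Step 0: [q0]101 (head at position 0)
Step 1: δ(q0, 1) = (q0, 1, R)  ⊢  1[q0]01 (head at position 1)
Step 2: δ(q0, 0) = (q0, 0, R)  ⊢  10[q0]1 (head at position 2)
Step 3: δ(q0, 1) = (q0, 1, R)  ⊢  101[q0]□ (head at position 3)
Step 4: δ(q0, □) = (q1, □, L)  ⊢  10[q1]1□ (head at position 2)
Step 5: δ(q1, 1) = (q1, 0, L)  ⊢  1[q1]00□ (head at position 1)
Step 6: δ(q1, 0) = (q2, 1, L)  ⊢  [q2]110□ (head at position 0)
Step 7: δ(q2, 1) = (q2, 1, L)  ⊢  [q2]□110□ (head at position -1)
Step 8: δ(q2, □) = (qA, □, R)  ⊢  □[qA]110□ (head at position 0)
The machine is in qA, so it halts and accepts.
Tape content when halted (ignoring surrounding blanks): 110

Final answer: Output: 110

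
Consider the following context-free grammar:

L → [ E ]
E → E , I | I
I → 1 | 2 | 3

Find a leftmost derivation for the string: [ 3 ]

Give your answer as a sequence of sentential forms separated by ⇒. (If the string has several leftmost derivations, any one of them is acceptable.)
Start with L.
Step 1: the leftmost non-terminal is L; apply L → [ E ]:  [ E ]
Step 2: the leftmost non-terminal is E; apply E → I:  [ I ]
Step 3: the leftmost non-terminal is I; apply I → 3:  [ 3 ]

Final answer: L ⇒ [ E ] ⇒ [ I ] ⇒ [ 3 ]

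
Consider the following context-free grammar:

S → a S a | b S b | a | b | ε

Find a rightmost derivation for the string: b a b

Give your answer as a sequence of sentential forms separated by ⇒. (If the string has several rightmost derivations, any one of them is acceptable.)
Start with S.
Step 1: the rightmost non-terminal is S; apply S → b S b:  b S b
Step 2: the rightmost non-terminal is S; apply S → a:  b a b

Final answer: S ⇒ b S b ⇒ b a b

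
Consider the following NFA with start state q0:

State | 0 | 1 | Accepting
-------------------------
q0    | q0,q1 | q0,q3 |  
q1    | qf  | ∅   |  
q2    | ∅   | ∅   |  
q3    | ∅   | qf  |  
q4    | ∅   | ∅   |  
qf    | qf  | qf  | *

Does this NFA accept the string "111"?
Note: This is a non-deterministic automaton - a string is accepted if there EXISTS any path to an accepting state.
Track the set of states the NFA could be in: start {q0}
Read '1': {q0} → {q0, q3}
Read '1': {q0, q3} → {q0, q3, qf}
Read '1': {q0, q3, qf} → {q0, q3, qf}
Final set {q0, q3, qf} contains accepting state(s) {qf} → accepted.

Final answer: Yes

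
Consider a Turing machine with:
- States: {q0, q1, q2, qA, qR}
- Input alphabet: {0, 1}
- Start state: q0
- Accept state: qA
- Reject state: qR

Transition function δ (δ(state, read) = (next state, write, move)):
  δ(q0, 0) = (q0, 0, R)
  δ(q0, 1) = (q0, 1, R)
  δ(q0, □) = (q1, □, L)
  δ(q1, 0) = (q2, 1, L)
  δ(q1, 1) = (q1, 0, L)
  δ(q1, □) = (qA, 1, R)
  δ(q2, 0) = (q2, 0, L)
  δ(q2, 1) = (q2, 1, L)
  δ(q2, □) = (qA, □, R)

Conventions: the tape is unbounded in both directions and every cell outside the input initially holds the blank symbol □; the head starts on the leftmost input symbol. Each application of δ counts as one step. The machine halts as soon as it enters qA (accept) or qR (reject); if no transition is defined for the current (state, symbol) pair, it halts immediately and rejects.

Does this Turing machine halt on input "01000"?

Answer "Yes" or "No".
Step 0: [q0]01000 (head at position 0)
Step 1: δ(q0, 0) = (q0, 0, R)  ⊢  0[q0]1000 (head at position 1)
Step 2: δ(q0, 1) = (q0, 1, R)  ⊢  01[q0]000 (head at position 2)
Step 3: δ(q0, 0) = (q0, 0, R)  ⊢  010[q0]00 (head at position 3)
Step 4: δ(q0, 0) = (q0, 0, R)  ⊢  0100[q0]0 (head at position 4)
Step 5: δ(q0, 0) = (q0, 0, R)  ⊢  01000[q0]□ (head at position 5)
Step 6: δ(q0, □) = (q1, □, L)  ⊢  0100[q1]0□ (head at position 4)
Step 7: δ(q1, 0) = (q2, 1, L)  ⊢  010[q2]01□ (head at position 3)
Step 8: δ(q2, 0) = (q2, 0, L)  ⊢  01[q2]001□ (head at position 2)
Step 9: δ(q2, 0) = (q2, 0, L)  ⊢  0[q2]1001□ (head at position 1)
Step 10: δ(q2, 1) = (q2, 1, L)  ⊢  [q2]01001□ (head at position 0)
Step 11: δ(q2, 0) = (q2, 0, L)  ⊢  [q2]□01001□ (head at position -1)
Step 12: δ(q2, □) = (qA, □, R)  ⊢  □[qA]01001□ (head at position 0)
The machine is in qA, so it halts and accepts.
It halts after 12 steps.

Final answer: Yes - halts after 12 steps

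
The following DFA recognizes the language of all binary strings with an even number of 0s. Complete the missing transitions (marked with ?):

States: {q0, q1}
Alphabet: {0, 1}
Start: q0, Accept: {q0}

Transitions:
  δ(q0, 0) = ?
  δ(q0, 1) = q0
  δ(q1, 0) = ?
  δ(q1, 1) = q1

What each state remembers (consistent with the given transitions and accept states):
  q0: an even number of 0s has been read so far
  q1: an odd number of 0s has been read so far
Filling in the missing entries:
  δ(q0, 0): in q0 (an even number of 0s has been read so far), after reading 0 we have: an odd number of 0s has been read so far → q1
  δ(q1, 0): in q1 (an odd number of 0s has been read so far), after reading 0 we have: an even number of 0s has been read so far → q0

Final answer: δ(q0, 0) = q1; δ(q1, 0) = q0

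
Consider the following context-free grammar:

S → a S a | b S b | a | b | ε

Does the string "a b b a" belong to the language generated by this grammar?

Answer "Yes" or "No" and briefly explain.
A derivation exists: S ⇒ a S a ⇒ a b S b a ⇒ a b b a (using S → a S a, S → b S b, then S → ε).

Final answer: Yes - a valid derivation exists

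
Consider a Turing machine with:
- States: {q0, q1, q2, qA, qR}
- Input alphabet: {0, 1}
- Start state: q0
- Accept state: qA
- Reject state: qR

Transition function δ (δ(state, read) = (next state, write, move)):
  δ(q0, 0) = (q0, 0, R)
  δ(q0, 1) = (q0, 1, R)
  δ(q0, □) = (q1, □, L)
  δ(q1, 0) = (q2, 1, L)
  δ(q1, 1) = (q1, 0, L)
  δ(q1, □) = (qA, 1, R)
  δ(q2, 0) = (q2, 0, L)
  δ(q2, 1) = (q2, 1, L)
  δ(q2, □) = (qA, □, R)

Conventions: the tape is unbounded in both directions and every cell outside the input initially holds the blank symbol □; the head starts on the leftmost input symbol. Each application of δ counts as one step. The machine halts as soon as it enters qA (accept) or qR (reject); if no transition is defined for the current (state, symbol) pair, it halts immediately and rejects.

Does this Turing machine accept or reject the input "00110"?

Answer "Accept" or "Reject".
Step 0: [q0]00110 (head at position 0)
Step 1: δ(q0, 0) = (q0, 0, R)  ⊢  0[q0]0110 (head at position 1)
Step 2: δ(q0, 0) = (q0, 0, R)  ⊢  00[q0]110 (head at position 2)
Step 3: δ(q0, 1) = (q0, 1, R)  ⊢  001[q0]10 (head at position 3)
Step 4: δ(q0, 1) = (q0, 1, R)  ⊢  0011[q0]0 (head at position 4)
Step 5: δ(q0, 0) = (q0, 0, R)  ⊢  00110[q0]□ (head at position 5)
Step 6: δ(q0, □) = (q1, □, L)  ⊢  0011[q1]0□ (head at position 4)
Step 7: δ(q1, 0) = (q2, 1, L)  ⊢  001[q2]11□ (head at position 3)
Step 8: δ(q2, 1) = (q2, 1, L)  ⊢  00[q2]111□ (head at position 2)
Step 9: δ(q2, 1) = (q2, 1, L)  ⊢  0[q2]0111□ (head at position 1)
Step 10: δ(q2, 0) = (q2, 0, L)  ⊢  [q2]00111□ (head at position 0)
Step 11: δ(q2, 0) = (q2, 0, L)  ⊢  [q2]□00111□ (head at position -1)
Step 12: δ(q2, □) = (qA, □, R)  ⊢  □[qA]00111□ (head at position 0)
The machine is in qA, so it halts and accepts.

Final answer: Accept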